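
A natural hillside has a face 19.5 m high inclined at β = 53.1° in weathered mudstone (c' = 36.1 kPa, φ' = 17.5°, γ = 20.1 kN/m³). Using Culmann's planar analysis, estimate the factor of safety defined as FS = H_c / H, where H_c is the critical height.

FS = 1.50

H_c = (4c'/γ) · sinβ cosφ' / [1 − cos(β − φ')]
    = (4·36.1/20.1) · sin53.1°·cos17.5° / [1 − cos35.6°]
    = 7.184 · 0.7627 / 0.1869 = 29.32 m
FS = H_c / H = 29.32 / 19.5 = 1.503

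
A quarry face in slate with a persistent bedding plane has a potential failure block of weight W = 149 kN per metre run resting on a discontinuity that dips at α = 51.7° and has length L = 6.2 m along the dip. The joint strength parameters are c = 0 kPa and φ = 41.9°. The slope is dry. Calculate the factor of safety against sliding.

Resolving the block weight along and normal to the plane and applying the Mohr–Coulomb strength on the joint:
N' = W cosα = 149·cos51.7° = 92.3 kN/m
Driving force T = W sinα = 149·sin51.7° = 116.9 kN/m
Resisting force R = c·L + N'·tanφ = 0·6.2 + 92.3·tan41.9° = 0.0 + 82.9 = 82.9 kN/m
FS = R / T = 82.9 / 116.9 = 0.709

FS = 0.71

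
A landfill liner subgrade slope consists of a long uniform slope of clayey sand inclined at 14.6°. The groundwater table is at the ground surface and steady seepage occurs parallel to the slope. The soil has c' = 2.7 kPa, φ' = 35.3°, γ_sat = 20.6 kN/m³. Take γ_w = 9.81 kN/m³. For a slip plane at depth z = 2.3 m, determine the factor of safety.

With seepage parallel to the slope and the water table at the surface, the effective normal stress on the slip plane uses the buoyant unit weight γ' = γ_sat − γ_w while the driving shear stress uses γ_sat:
FS = [c' + γ' z cos²β tanφ'] / [γ_sat z sinβ cosβ]
γ' = 20.6 − 9.81 = 10.79 kN/m³
Numerator = 2.7 + 10.79·2.3·cos²14.6°·tan35.3° = 2.7 + 10.79·2.3·0.9365·0.7080 = 19.155 kPa
Denominator = 20.6·2.3·sin14.6°·cos14.6° = 20.6·2.3·0.2521·0.9677 = 11.557 kPa
FS = 19.155 / 11.557 = 1.657

FS = 1.66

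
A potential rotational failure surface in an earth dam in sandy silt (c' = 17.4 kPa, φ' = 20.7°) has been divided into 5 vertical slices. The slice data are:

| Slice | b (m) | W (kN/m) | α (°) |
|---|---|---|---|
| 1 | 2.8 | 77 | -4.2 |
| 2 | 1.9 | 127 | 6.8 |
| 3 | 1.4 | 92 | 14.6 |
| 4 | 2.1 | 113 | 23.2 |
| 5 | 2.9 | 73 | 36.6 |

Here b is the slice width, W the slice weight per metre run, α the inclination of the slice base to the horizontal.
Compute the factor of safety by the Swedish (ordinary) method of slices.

FS = 3.16

Ordinary method of slices: FS = Σ[c'·Δl_i + (W_i cosα_i)·tanφ'] / Σ W_i sinα_i, with Δl_i = b_i / cosα_i.
Slice 1: Δl = 2.8/cos(-4.2°) = 2.808 m; N'_1 = 77·cos(-4.2°) = 76.8; c'Δl = 48.85; W sinα = -5.6
Slice 2: Δl = 1.9/cos6.8° = 1.913 m; N'_2 = 127·cos6.8° = 126.1; c'Δl = 33.29; W sinα = 15.0
Slice 3: Δl = 1.4/cos14.6° = 1.447 m; N'_3 = 92·cos14.6° = 89.0; c'Δl = 25.17; W sinα = 23.2
Slice 4: Δl = 2.1/cos23.2° = 2.285 m; N'_4 = 113·cos23.2° = 103.9; c'Δl = 39.75; W sinα = 44.5
Slice 5: Δl = 2.9/cos36.6° = 3.612 m; N'_5 = 73·cos36.6° = 58.6; c'Δl = 62.85; W sinα = 43.5
Σc'Δl = 209.9 kN/m; ΣN' = 454.4 kN/m; ΣW sinα = 120.6 kN/m
Resisting = 209.9 + 454.4·tan20.7° = 209.9 + 171.7 = 381.6 kN/m
FS = 381.6 / 120.6 = 3.164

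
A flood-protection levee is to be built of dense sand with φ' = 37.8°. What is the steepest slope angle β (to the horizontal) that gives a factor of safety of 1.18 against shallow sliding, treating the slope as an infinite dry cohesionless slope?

For an infinite dry cohesionless slope FS = tanφ'/tanβ, so tanβ = tanφ' / FS.
tanβ = tan37.8° / 1.18 = 0.7757 / 1.18 = 0.6574
β = arctan(0.6574) = 33.32°

β = 33.3°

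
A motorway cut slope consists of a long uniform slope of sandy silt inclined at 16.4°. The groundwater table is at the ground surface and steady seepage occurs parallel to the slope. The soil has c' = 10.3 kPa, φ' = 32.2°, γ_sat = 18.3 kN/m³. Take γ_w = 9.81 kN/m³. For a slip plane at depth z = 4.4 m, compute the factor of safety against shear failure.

FS = 1.46

With seepage parallel to the slope and the water table at the surface, the effective normal stress on the slip plane uses the buoyant unit weight γ' = γ_sat − γ_w while the driving shear stress uses γ_sat:
FS = [c' + γ' z cos²β tanφ'] / [γ_sat z sinβ cosβ]
γ' = 18.3 − 9.81 = 8.49 kN/m³
Numerator = 10.3 + 8.49·4.4·cos²16.4°·tan32.2° = 10.3 + 8.49·4.4·0.9203·0.6297 = 31.949 kPa
Denominator = 18.3·4.4·sin16.4°·cos16.4° = 18.3·4.4·0.2823·0.9593 = 21.809 kPa
FS = 31.949 / 21.809 = 1.465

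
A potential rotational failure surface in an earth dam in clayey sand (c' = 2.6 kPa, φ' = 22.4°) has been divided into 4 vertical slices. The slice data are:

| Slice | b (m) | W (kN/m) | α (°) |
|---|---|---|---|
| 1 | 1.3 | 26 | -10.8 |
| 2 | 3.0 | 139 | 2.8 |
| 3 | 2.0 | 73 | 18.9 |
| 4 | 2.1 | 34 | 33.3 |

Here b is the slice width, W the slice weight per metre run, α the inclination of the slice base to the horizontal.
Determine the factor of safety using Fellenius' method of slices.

FS = 2.97

Ordinary method of slices: FS = Σ[c'·Δl_i + (W_i cosα_i)·tanφ'] / Σ W_i sinα_i, with Δl_i = b_i / cosα_i.
Slice 1: Δl = 1.3/cos(-10.8°) = 1.323 m; N'_1 = 26·cos(-10.8°) = 25.5; c'Δl = 3.44; W sinα = -4.9
Slice 2: Δl = 3.0/cos2.8° = 3.004 m; N'_2 = 139·cos2.8° = 138.8; c'Δl = 7.81; W sinα = 6.8
Slice 3: Δl = 2.0/cos18.9° = 2.114 m; N'_3 = 73·cos18.9° = 69.1; c'Δl = 5.50; W sinα = 23.6
Slice 4: Δl = 2.1/cos33.3° = 2.513 m; N'_4 = 34·cos33.3° = 28.4; c'Δl = 6.53; W sinα = 18.7
Σc'Δl = 23.3 kN/m; ΣN' = 261.9 kN/m; ΣW sinα = 44.2 kN/m
Resisting = 23.3 + 261.9·tan22.4° = 23.3 + 107.9 = 131.2 kN/m
FS = 131.2 / 44.2 = 2.966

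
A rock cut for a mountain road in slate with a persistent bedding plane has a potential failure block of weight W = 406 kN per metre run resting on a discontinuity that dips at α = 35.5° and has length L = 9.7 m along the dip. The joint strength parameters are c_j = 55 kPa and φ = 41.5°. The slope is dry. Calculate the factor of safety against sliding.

FS = 3.50

Resolving the block weight along and normal to the plane and applying the Mohr–Coulomb strength on the joint:
N' = W cosα = 406·cos35.5° = 330.5 kN/m
Driving force T = W sinα = 406·sin35.5° = 235.8 kN/m
Resisting force R = c_j·L + N'·tanφ = 55·9.7 + 330.5·tan41.5° = 533.5 + 292.4 = 825.9 kN/m
FS = R / T = 825.9 / 235.8 = 3.503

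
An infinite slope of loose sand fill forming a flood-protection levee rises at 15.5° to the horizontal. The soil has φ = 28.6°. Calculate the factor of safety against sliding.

For a dry cohesionless infinite slope the factor of safety is FS = tanφ / tanβ.
FS = tan28.6° / tan15.5° = 0.5452 / 0.2773 = 1.966

FS = 1.97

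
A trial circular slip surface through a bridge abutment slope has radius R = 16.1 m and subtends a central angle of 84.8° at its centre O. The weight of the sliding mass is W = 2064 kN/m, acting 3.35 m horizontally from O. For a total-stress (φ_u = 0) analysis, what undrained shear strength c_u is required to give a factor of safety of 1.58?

FS = c_u·L_a·R / (W·d), so c_u = FS·W·d / (L_a·R).
Arc length L_a = R·θ = 16.1·(84.8°·π/180) = 16.1·1.4800 = 23.83 m
c_u = 1.58·2064·3.35 / (23.83·16.1) = 10924.8 / 383.64 = 28.48 kPa

c_u = 28.5 kPa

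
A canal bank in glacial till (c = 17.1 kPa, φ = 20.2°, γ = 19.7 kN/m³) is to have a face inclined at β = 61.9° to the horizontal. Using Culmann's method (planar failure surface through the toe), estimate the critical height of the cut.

Culmann's analysis gives the critical failure plane at α_cr = (β + φ)/2 = (61.9 + 20.2)/2 = 41.0°, and the critical height
H_c = (4c/γ) · sinβ cosφ / [1 − cos(β − φ)]
    = (4·17.1/19.7) · sin61.9°·cos20.2° / [1 − cos(41.7°)]
    = 3.472 · 0.8821·0.9385 / [1 − 0.7466]
    = 3.472 · 0.8279 / 0.2534
    = 11.35 m

H_c = 11.35 m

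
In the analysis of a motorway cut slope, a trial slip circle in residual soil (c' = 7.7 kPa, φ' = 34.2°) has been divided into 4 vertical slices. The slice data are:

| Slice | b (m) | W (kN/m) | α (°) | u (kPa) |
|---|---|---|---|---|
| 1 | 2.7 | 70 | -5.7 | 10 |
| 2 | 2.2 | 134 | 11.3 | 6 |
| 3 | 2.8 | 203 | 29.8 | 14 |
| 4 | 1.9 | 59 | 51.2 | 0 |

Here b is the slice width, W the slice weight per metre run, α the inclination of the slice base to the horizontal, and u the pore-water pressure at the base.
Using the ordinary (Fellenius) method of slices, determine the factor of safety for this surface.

FS = 1.86

Ordinary method of slices: FS = Σ[c'·Δl_i + (W_i cosα_i − u_i·Δl_i)·tanφ'] / Σ W_i sinα_i, with Δl_i = b_i / cosα_i.
Slice 1: Δl = 2.7/cos(-5.7°) = 2.713 m; N'_1 = 70·cos(-5.7°) − 10·2.713 = 42.5; c'Δl = 20.89; W sinα = -7.0
Slice 2: Δl = 2.2/cos11.3° = 2.243 m; N'_2 = 134·cos11.3° − 6·2.243 = 117.9; c'Δl = 17.27; W sinα = 26.3
Slice 3: Δl = 2.8/cos29.8° = 3.227 m; N'_3 = 203·cos29.8° − 14·3.227 = 131.0; c'Δl = 24.85; W sinα = 100.9
Slice 4: Δl = 1.9/cos51.2° = 3.032 m; N'_4 = 59·cos51.2° − 0·3.032 = 37.0; c'Δl = 23.35; W sinα = 46.0
Σc'Δl = 86.4 kN/m; ΣN' = 328.4 kN/m; ΣW sinα = 166.2 kN/m
Resisting = 86.4 + 328.4·tan34.2° = 86.4 + 223.2 = 309.6 kN/m
FS = 309.6 / 166.2 = 1.863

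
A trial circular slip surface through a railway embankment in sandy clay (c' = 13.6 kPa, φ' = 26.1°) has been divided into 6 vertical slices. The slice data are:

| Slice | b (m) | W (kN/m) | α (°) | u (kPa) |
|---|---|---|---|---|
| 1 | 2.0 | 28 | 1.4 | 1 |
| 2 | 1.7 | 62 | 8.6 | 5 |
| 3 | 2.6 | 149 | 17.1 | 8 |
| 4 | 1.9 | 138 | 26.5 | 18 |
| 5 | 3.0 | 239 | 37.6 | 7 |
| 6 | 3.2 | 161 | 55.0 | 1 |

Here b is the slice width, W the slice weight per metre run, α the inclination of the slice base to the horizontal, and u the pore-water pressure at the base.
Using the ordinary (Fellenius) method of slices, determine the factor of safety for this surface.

Ordinary method of slices: FS = Σ[c'·Δl_i + (W_i cosα_i − u_i·Δl_i)·tanφ'] / Σ W_i sinα_i, with Δl_i = b_i / cosα_i.
Slice 1: Δl = 2.0/cos1.4° = 2.001 m; N'_1 = 28·cos1.4° − 1·2.001 = 26.0; c'Δl = 27.21; W sinα = 0.7
Slice 2: Δl = 1.7/cos8.6° = 1.719 m; N'_2 = 62·cos8.6° − 5·1.719 = 52.7; c'Δl = 23.38; W sinα = 9.3
Slice 3: Δl = 2.6/cos17.1° = 2.720 m; N'_3 = 149·cos17.1° − 8·2.720 = 120.7; c'Δl = 37.00; W sinα = 43.8
Slice 4: Δl = 1.9/cos26.5° = 2.123 m; N'_4 = 138·cos26.5° − 18·2.123 = 85.3; c'Δl = 28.87; W sinα = 61.6
Slice 5: Δl = 3.0/cos37.6° = 3.786 m; N'_5 = 239·cos37.6° − 7·3.786 = 162.9; c'Δl = 51.50; W sinα = 145.8
Slice 6: Δl = 3.2/cos55.0° = 5.579 m; N'_6 = 161·cos55.0° − 1·5.579 = 86.8; c'Δl = 75.87; W sinα = 131.9
Σc'Δl = 243.8 kN/m; ΣN' = 534.3 kN/m; ΣW sinα = 393.1 kN/m
Resisting = 243.8 + 534.3·tan26.1° = 243.8 + 261.7 = 505.6 kN/m
FS = 505.6 / 393.1 = 1.286

FS = 1.29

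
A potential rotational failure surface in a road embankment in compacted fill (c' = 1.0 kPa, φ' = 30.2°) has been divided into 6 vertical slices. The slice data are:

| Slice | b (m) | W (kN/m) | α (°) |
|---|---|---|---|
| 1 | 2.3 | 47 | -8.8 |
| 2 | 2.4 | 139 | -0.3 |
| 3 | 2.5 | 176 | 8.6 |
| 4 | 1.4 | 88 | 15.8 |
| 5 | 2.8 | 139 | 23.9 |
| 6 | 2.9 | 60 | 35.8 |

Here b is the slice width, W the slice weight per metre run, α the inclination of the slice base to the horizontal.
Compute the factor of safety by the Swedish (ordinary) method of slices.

Ordinary method of slices: FS = Σ[c'·Δl_i + (W_i cosα_i)·tanφ'] / Σ W_i sinα_i, with Δl_i = b_i / cosα_i.
Slice 1: Δl = 2.3/cos(-8.8°) = 2.327 m; N'_1 = 47·cos(-8.8°) = 46.4; c'Δl = 2.33; W sinα = -7.2
Slice 2: Δl = 2.4/cos(-0.3°) = 2.400 m; N'_2 = 139·cos(-0.3°) = 139.0; c'Δl = 2.40; W sinα = -0.7
Slice 3: Δl = 2.5/cos8.6° = 2.528 m; N'_3 = 176·cos8.6° = 174.0; c'Δl = 2.53; W sinα = 26.3
Slice 4: Δl = 1.4/cos15.8° = 1.455 m; N'_4 = 88·cos15.8° = 84.7; c'Δl = 1.45; W sinα = 24.0
Slice 5: Δl = 2.8/cos23.9° = 3.063 m; N'_5 = 139·cos23.9° = 127.1; c'Δl = 3.06; W sinα = 56.3
Slice 6: Δl = 2.9/cos35.8° = 3.576 m; N'_6 = 60·cos35.8° = 48.7; c'Δl = 3.58; W sinα = 35.1
Σc'Δl = 15.3 kN/m; ΣN' = 619.9 kN/m; ΣW sinα = 133.8 kN/m
Resisting = 15.3 + 619.9·tan30.2° = 15.3 + 360.8 = 376.1 kN/m
FS = 376.1 / 133.8 = 2.812

FS = 2.81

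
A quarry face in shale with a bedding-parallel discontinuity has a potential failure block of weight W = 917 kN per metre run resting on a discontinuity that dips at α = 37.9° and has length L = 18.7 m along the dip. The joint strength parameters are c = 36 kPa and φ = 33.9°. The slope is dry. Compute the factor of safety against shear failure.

FS = 2.06

Resolving the block weight along and normal to the plane and applying the Mohr–Coulomb strength on the joint:
N' = W cosα = 917·cos37.9° = 723.6 kN/m
Driving force T = W sinα = 917·sin37.9° = 563.3 kN/m
Resisting force R = c·L + N'·tanφ = 36·18.7 + 723.6·tan33.9° = 673.2 + 486.2 = 1159.4 kN/m
FS = R / T = 1159.4 / 563.3 = 2.058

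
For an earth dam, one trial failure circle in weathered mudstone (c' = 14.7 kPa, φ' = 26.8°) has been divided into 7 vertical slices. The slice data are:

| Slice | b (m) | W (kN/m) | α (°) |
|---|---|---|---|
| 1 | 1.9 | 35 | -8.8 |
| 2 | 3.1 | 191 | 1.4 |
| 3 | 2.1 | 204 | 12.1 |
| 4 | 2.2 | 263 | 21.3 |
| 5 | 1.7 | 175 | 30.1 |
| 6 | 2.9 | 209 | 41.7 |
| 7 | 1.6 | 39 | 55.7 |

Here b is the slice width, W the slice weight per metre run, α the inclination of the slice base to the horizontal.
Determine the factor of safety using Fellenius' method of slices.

FS = 1.95

Ordinary method of slices: FS = Σ[c'·Δl_i + (W_i cosα_i)·tanφ'] / Σ W_i sinα_i, with Δl_i = b_i / cosα_i.
Slice 1: Δl = 1.9/cos(-8.8°) = 1.923 m; N'_1 = 35·cos(-8.8°) = 34.6; c'Δl = 28.26; W sinα = -5.4
Slice 2: Δl = 3.1/cos1.4° = 3.101 m; N'_2 = 191·cos1.4° = 190.9; c'Δl = 45.58; W sinα = 4.7
Slice 3: Δl = 2.1/cos12.1° = 2.148 m; N'_3 = 204·cos12.1° = 199.5; c'Δl = 31.57; W sinα = 42.8
Slice 4: Δl = 2.2/cos21.3° = 2.361 m; N'_4 = 263·cos21.3° = 245.0; c'Δl = 34.71; W sinα = 95.5
Slice 5: Δl = 1.7/cos30.1° = 1.965 m; N'_5 = 175·cos30.1° = 151.4; c'Δl = 28.89; W sinα = 87.8
Slice 6: Δl = 2.9/cos41.7° = 3.884 m; N'_6 = 209·cos41.7° = 156.0; c'Δl = 57.10; W sinα = 139.0
Slice 7: Δl = 1.6/cos55.7° = 2.839 m; N'_7 = 39·cos55.7° = 22.0; c'Δl = 41.74; W sinα = 32.2
Σc'Δl = 267.8 kN/m; ΣN' = 999.5 kN/m; ΣW sinα = 396.6 kN/m
Resisting = 267.8 + 999.5·tan26.8° = 267.8 + 504.9 = 772.7 kN/m
FS = 772.7 / 396.6 = 1.948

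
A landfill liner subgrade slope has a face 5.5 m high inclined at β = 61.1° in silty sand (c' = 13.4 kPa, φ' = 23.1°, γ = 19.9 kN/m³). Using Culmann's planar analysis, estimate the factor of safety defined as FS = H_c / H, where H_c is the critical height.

H_c = (4c'/γ) · sinβ cosφ' / [1 − cos(β − φ')]
    = (4·13.4/19.9) · sin61.1°·cos23.1° / [1 − cos38.0°]
    = 2.693 · 0.8053 / 0.2120 = 10.23 m
FS = H_c / H = 10.23 / 5.5 = 1.860

FS = 1.86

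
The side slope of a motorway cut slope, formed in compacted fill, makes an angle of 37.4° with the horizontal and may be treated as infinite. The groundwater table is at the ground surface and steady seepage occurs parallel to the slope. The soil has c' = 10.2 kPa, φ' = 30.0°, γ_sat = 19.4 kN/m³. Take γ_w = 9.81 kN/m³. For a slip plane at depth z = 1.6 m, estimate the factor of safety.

FS = 1.05

With seepage parallel to the slope and the water table at the surface, the effective normal stress on the slip plane uses the buoyant unit weight γ' = γ_sat − γ_w while the driving shear stress uses γ_sat:
FS = [c' + γ' z cos²β tanφ'] / [γ_sat z sinβ cosβ]
γ' = 19.4 − 9.81 = 9.59 kN/m³
Numerator = 10.2 + 9.59·1.6·cos²37.4°·tan30.0° = 10.2 + 9.59·1.6·0.6311·0.5774 = 15.791 kPa
Denominator = 19.4·1.6·sin37.4°·cos37.4° = 19.4·1.6·0.6074·0.7944 = 14.977 kPa
FS = 15.791 / 14.977 = 1.054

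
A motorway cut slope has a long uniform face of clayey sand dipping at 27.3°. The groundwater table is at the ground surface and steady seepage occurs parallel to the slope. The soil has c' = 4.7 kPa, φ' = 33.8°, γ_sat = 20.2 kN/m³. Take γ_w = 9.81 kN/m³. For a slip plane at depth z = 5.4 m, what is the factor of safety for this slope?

FS = 0.77

With seepage parallel to the slope and the water table at the surface, the effective normal stress on the slip plane uses the buoyant unit weight γ' = γ_sat − γ_w while the driving shear stress uses γ_sat:
FS = [c' + γ' z cos²β tanφ'] / [γ_sat z sinβ cosβ]
γ' = 20.2 − 9.81 = 10.39 kN/m³
Numerator = 4.7 + 10.39·5.4·cos²27.3°·tan33.8° = 4.7 + 10.39·5.4·0.7896·0.6694 = 34.359 kPa
Denominator = 20.2·5.4·sin27.3°·cos27.3° = 20.2·5.4·0.4586·0.8886 = 44.457 kPa
FS = 34.359 / 44.457 = 0.773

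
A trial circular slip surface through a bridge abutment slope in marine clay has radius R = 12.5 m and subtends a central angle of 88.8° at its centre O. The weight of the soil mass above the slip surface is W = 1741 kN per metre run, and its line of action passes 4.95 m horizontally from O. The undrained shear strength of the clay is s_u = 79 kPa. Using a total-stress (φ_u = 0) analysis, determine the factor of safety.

FS = 2.22

Taking moments about the centre O, the resisting moment is provided by the undrained shear strength acting along the arc:
Arc length L_a = R·θ = 12.5·(88.8°·π/180) = 12.5·1.5499 = 19.37 m
M_R = s_u·L_a·R = 79·19.37·12.5 = 19131.0 kN·m/m
M_D = W·d = 1741·4.95 = 8618.0 kN·m/m
FS = M_R / M_D = 19131.0 / 8618.0 = 2.220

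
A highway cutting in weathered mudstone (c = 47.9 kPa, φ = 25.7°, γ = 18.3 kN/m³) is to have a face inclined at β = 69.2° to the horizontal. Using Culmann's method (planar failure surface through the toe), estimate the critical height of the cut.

H_c = 32.11 m

Culmann's analysis gives the critical failure plane at α_cr = (β + φ)/2 = (69.2 + 25.7)/2 = 47.5°, and the critical height
H_c = (4c/γ) · sinβ cosφ / [1 − cos(β − φ)]
    = (4·47.9/18.3) · sin69.2°·cos25.7° / [1 − cos(43.5°)]
    = 10.470 · 0.9348·0.9011 / [1 − 0.7254]
    = 10.470 · 0.8423 / 0.2746
    = 32.11 m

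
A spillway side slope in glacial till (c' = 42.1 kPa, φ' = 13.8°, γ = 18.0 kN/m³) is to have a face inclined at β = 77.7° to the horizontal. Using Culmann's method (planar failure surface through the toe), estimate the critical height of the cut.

Culmann's analysis gives the critical failure plane at α_cr = (β + φ')/2 = (77.7 + 13.8)/2 = 45.8°, and the critical height
H_c = (4c'/γ) · sinβ cosφ' / [1 − cos(β − φ')]
    = (4·42.1/18.0) · sin77.7°·cos13.8° / [1 − cos(63.9°)]
    = 9.356 · 0.9770·0.9711 / [1 − 0.4399]
    = 9.356 · 0.9488 / 0.5601
    = 15.85 m

H_c = 15.85 m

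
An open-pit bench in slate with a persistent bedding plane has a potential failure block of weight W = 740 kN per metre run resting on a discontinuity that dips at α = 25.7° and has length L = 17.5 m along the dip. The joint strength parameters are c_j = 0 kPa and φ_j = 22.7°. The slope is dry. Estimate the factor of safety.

FS = 0.87

Resolving the block weight along and normal to the plane and applying the Mohr–Coulomb strength on the joint:
N' = W cosα = 740·cos25.7° = 666.8 kN/m
Driving force T = W sinα = 740·sin25.7° = 320.9 kN/m
Resisting force R = c_j·L + N'·tanφ_j = 0·17.5 + 666.8·tan22.7° = 0.0 + 278.9 = 278.9 kN/m
FS = R / T = 278.9 / 320.9 = 0.869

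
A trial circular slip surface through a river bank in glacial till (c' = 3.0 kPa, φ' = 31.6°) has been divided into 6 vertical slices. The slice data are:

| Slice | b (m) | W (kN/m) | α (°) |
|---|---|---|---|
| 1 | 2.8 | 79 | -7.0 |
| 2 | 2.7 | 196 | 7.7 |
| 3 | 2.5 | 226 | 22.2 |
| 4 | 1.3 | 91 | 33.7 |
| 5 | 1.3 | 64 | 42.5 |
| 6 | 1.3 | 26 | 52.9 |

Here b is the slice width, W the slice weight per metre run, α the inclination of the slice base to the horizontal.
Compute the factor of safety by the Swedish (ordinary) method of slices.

FS = 1.95

Ordinary method of slices: FS = Σ[c'·Δl_i + (W_i cosα_i)·tanφ'] / Σ W_i sinα_i, with Δl_i = b_i / cosα_i.
Slice 1: Δl = 2.8/cos(-7.0°) = 2.821 m; N'_1 = 79·cos(-7.0°) = 78.4; c'Δl = 8.46; W sinα = -9.6
Slice 2: Δl = 2.7/cos7.7° = 2.725 m; N'_2 = 196·cos7.7° = 194.2; c'Δl = 8.17; W sinα = 26.3
Slice 3: Δl = 2.5/cos22.2° = 2.700 m; N'_3 = 226·cos22.2° = 209.2; c'Δl = 8.10; W sinα = 85.4
Slice 4: Δl = 1.3/cos33.7° = 1.563 m; N'_4 = 91·cos33.7° = 75.7; c'Δl = 4.69; W sinα = 50.5
Slice 5: Δl = 1.3/cos42.5° = 1.763 m; N'_5 = 64·cos42.5° = 47.2; c'Δl = 5.29; W sinα = 43.2
Slice 6: Δl = 1.3/cos52.9° = 2.155 m; N'_6 = 26·cos52.9° = 15.7; c'Δl = 6.47; W sinα = 20.7
Σc'Δl = 41.2 kN/m; ΣN' = 620.5 kN/m; ΣW sinα = 216.5 kN/m
Resisting = 41.2 + 620.5·tan31.6° = 41.2 + 381.7 = 422.9 kN/m
FS = 422.9 / 216.5 = 1.953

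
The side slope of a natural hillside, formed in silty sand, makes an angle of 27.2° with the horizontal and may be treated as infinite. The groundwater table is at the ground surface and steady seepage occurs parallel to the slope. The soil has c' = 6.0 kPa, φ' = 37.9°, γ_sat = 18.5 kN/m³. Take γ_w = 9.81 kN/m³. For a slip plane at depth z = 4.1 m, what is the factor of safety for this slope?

FS = 0.91

With seepage parallel to the slope and the water table at the surface, the effective normal stress on the slip plane uses the buoyant unit weight γ' = γ_sat − γ_w while the driving shear stress uses γ_sat:
FS = [c' + γ' z cos²β tanφ'] / [γ_sat z sinβ cosβ]
γ' = 18.5 − 9.81 = 8.69 kN/m³
Numerator = 6.0 + 8.69·4.1·cos²27.2°·tan37.9° = 6.0 + 8.69·4.1·0.7911·0.7785 = 27.941 kPa
Denominator = 18.5·4.1·sin27.2°·cos27.2° = 18.5·4.1·0.4571·0.8894 = 30.837 kPa
FS = 27.941 / 30.837 = 0.906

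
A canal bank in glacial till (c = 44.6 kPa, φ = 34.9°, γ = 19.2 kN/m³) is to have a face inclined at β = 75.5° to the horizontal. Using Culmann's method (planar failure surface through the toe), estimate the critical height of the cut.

H_c = 30.65 m

Culmann's analysis gives the critical failure plane at α_cr = (β + φ)/2 = (75.5 + 34.9)/2 = 55.2°, and the critical height
H_c = (4c/γ) · sinβ cosφ / [1 − cos(β − φ)]
    = (4·44.6/19.2) · sin75.5°·cos34.9° / [1 − cos(40.6°)]
    = 9.292 · 0.9681·0.8202 / [1 − 0.7593]
    = 9.292 · 0.7940 / 0.2407
    = 30.65 m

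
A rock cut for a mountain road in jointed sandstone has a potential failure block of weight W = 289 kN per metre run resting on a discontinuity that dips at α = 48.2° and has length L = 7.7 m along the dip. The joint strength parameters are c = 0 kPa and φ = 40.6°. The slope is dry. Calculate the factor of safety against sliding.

FS = 0.77

Resolving the block weight along and normal to the plane and applying the Mohr–Coulomb strength on the joint:
N' = W cosα = 289·cos48.2° = 192.6 kN/m
Driving force T = W sinα = 289·sin48.2° = 215.4 kN/m
Resisting force R = c·L + N'·tanφ = 0·7.7 + 192.6·tan40.6° = 0.0 + 165.1 = 165.1 kN/m
FS = R / T = 165.1 / 215.4 = 0.766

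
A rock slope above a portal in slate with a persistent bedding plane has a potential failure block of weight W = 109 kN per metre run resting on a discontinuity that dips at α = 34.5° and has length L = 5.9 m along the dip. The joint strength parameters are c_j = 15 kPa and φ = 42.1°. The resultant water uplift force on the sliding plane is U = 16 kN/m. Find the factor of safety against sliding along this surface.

FS = 2.51

Resolving the block weight along and normal to the plane and applying the Mohr–Coulomb strength on the joint:
N' = W cosα − U = 109·cos34.5° − 16 = 73.8 kN/m
Driving force T = W sinα = 109·sin34.5° = 61.7 kN/m
Resisting force R = c_j·L + N'·tanφ = 15·5.9 + 73.8·tan42.1° = 88.5 + 66.7 = 155.2 kN/m
FS = R / T = 155.2 / 61.7 = 2.514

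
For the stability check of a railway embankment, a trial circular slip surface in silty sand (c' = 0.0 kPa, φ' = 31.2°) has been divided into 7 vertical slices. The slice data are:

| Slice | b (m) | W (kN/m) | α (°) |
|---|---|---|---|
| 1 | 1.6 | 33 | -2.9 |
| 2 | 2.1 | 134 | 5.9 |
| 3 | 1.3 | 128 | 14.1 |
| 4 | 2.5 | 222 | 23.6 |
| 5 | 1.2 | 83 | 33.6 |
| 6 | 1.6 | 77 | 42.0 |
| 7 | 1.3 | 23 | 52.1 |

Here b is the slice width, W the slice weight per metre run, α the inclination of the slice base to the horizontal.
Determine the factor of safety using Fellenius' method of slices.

Ordinary method of slices: FS = Σ[c'·Δl_i + (W_i cosα_i)·tanφ'] / Σ W_i sinα_i, with Δl_i = b_i / cosα_i.
Slice 1: Δl = 1.6/cos(-2.9°) = 1.602 m; N'_1 = 33·cos(-2.9°) = 33.0; c'Δl = 0.00; W sinα = -1.7
Slice 2: Δl = 2.1/cos5.9° = 2.111 m; N'_2 = 134·cos5.9° = 133.3; c'Δl = 0.00; W sinα = 13.8
Slice 3: Δl = 1.3/cos14.1° = 1.340 m; N'_3 = 128·cos14.1° = 124.1; c'Δl = 0.00; W sinα = 31.2
Slice 4: Δl = 2.5/cos23.6° = 2.728 m; N'_4 = 222·cos23.6° = 203.4; c'Δl = 0.00; W sinα = 88.9
Slice 5: Δl = 1.2/cos33.6° = 1.441 m; N'_5 = 83·cos33.6° = 69.1; c'Δl = 0.00; W sinα = 45.9
Slice 6: Δl = 1.6/cos42.0° = 2.153 m; N'_6 = 77·cos42.0° = 57.2; c'Δl = 0.00; W sinα = 51.5
Slice 7: Δl = 1.3/cos52.1° = 2.116 m; N'_7 = 23·cos52.1° = 14.1; c'Δl = 0.00; W sinα = 18.1
Σc'Δl = 0.0 kN/m; ΣN' = 634.3 kN/m; ΣW sinα = 247.8 kN/m
Resisting = 0.0 + 634.3·tan31.2° = 0.0 + 384.2 = 384.2 kN/m
FS = 384.2 / 247.8 = 1.550

FS = 1.55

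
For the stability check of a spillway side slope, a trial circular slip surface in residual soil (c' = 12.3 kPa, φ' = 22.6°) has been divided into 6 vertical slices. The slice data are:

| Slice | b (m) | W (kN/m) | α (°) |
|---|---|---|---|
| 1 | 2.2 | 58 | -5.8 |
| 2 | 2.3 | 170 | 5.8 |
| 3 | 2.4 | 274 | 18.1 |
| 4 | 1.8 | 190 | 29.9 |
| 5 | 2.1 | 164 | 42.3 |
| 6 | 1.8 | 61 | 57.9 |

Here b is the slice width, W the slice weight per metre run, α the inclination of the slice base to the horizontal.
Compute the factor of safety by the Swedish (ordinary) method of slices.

FS = 1.48

Ordinary method of slices: FS = Σ[c'·Δl_i + (W_i cosα_i)·tanφ'] / Σ W_i sinα_i, with Δl_i = b_i / cosα_i.
Slice 1: Δl = 2.2/cos(-5.8°) = 2.211 m; N'_1 = 58·cos(-5.8°) = 57.7; c'Δl = 27.20; W sinα = -5.9
Slice 2: Δl = 2.3/cos5.8° = 2.312 m; N'_2 = 170·cos5.8° = 169.1; c'Δl = 28.44; W sinα = 17.2
Slice 3: Δl = 2.4/cos18.1° = 2.525 m; N'_3 = 274·cos18.1° = 260.4; c'Δl = 31.06; W sinα = 85.1
Slice 4: Δl = 1.8/cos29.9° = 2.076 m; N'_4 = 190·cos29.9° = 164.7; c'Δl = 25.54; W sinα = 94.7
Slice 5: Δl = 2.1/cos42.3° = 2.839 m; N'_5 = 164·cos42.3° = 121.3; c'Δl = 34.92; W sinα = 110.4
Slice 6: Δl = 1.8/cos57.9° = 3.387 m; N'_6 = 61·cos57.9° = 32.4; c'Δl = 41.66; W sinα = 51.7
Σc'Δl = 188.8 kN/m; ΣN' = 805.7 kN/m; ΣW sinα = 353.2 kN/m
Resisting = 188.8 + 805.7·tan22.6° = 188.8 + 335.4 = 524.2 kN/m
FS = 524.2 / 353.2 = 1.484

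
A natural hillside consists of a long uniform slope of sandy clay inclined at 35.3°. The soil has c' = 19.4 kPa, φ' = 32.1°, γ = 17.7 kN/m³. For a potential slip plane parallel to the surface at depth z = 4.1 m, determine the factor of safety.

For an infinite slope with a slip plane parallel to the surface (no pore pressure): FS = [c' + γz cos²β tanφ'] / [γz sinβ cosβ].
γz = 17.7·4.1 = 72.57 kN/m²
Numerator = 19.4 + 72.57·cos²35.3°·tan32.1° = 19.4 + 72.57·0.6661·0.6273 = 49.722 kPa
Denominator = 72.57·sin35.3°·cos35.3° = 72.57·0.5779·0.8161 = 34.225 kPa
FS = 49.722 / 34.225 = 1.453

FS = 1.45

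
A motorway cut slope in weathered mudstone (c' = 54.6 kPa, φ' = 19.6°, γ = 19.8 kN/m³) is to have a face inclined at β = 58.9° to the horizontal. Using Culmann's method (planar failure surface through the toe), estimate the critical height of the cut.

H_c = 39.34 m

Culmann's analysis gives the critical failure plane at α_cr = (β + φ')/2 = (58.9 + 19.6)/2 = 39.2°, and the critical height
H_c = (4c'/γ) · sinβ cosφ' / [1 − cos(β − φ')]
    = (4·54.6/19.8) · sin58.9°·cos19.6° / [1 − cos(39.3°)]
    = 11.030 · 0.8563·0.9421 / [1 − 0.7738]
    = 11.030 · 0.8067 / 0.2262
    = 39.34 m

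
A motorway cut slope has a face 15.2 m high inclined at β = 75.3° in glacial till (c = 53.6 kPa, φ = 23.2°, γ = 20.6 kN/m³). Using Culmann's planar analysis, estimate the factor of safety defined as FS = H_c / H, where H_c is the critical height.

H_c = (4c/γ) · sinβ cosφ / [1 − cos(β − φ)]
    = (4·53.6/20.6) · sin75.3°·cos23.2° / [1 − cos52.1°]
    = 10.408 · 0.8890 / 0.3857 = 23.99 m
FS = H_c / H = 23.99 / 15.2 = 1.578

FS = 1.58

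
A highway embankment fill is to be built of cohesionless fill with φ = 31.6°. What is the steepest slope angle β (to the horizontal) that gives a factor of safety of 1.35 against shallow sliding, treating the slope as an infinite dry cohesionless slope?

For an infinite dry cohesionless slope FS = tanφ/tanβ, so tanβ = tanφ / FS.
tanβ = tan31.6° / 1.35 = 0.6152 / 1.35 = 0.4557
β = arctan(0.4557) = 24.50°

β = 24.5°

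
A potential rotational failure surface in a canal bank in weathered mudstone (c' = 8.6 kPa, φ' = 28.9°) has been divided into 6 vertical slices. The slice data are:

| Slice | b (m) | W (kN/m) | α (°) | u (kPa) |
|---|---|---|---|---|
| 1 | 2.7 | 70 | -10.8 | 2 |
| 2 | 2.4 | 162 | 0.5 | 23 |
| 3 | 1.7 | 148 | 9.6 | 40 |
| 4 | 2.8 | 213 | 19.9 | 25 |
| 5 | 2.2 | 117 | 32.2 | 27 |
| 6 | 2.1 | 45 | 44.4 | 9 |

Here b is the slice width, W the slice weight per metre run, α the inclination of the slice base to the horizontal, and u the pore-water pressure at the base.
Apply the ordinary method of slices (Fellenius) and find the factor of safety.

Ordinary method of slices: FS = Σ[c'·Δl_i + (W_i cosα_i − u_i·Δl_i)·tanφ'] / Σ W_i sinα_i, with Δl_i = b_i / cosα_i.
Slice 1: Δl = 2.7/cos(-10.8°) = 2.749 m; N'_1 = 70·cos(-10.8°) − 2·2.749 = 63.3; c'Δl = 23.64; W sinα = -13.1
Slice 2: Δl = 2.4/cos0.5° = 2.400 m; N'_2 = 162·cos0.5° − 23·2.400 = 106.8; c'Δl = 20.64; W sinα = 1.4
Slice 3: Δl = 1.7/cos9.6° = 1.724 m; N'_3 = 148·cos9.6° − 40·1.724 = 77.0; c'Δl = 14.83; W sinα = 24.7
Slice 4: Δl = 2.8/cos19.9° = 2.978 m; N'_4 = 213·cos19.9° − 25·2.978 = 125.8; c'Δl = 25.61; W sinα = 72.5
Slice 5: Δl = 2.2/cos32.2° = 2.600 m; N'_5 = 117·cos32.2° − 27·2.600 = 28.8; c'Δl = 22.36; W sinα = 62.3
Slice 6: Δl = 2.1/cos44.4° = 2.939 m; N'_6 = 45·cos44.4° − 9·2.939 = 5.7; c'Δl = 25.28; W sinα = 31.5
Σc'Δl = 132.4 kN/m; ΣN' = 407.4 kN/m; ΣW sinα = 179.3 kN/m
Resisting = 132.4 + 407.4·tan28.9° = 132.4 + 224.9 = 357.2 kN/m
FS = 357.2 / 179.3 = 1.992

FS = 1.99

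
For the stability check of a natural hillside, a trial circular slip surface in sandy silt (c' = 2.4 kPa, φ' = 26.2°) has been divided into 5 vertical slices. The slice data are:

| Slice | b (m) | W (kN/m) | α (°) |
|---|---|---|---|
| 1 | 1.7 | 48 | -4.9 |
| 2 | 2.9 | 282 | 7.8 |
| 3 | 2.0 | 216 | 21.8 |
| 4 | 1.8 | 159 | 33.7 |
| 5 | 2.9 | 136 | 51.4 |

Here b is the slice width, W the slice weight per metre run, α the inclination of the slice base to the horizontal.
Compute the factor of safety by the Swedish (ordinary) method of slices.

FS = 1.29

Ordinary method of slices: FS = Σ[c'·Δl_i + (W_i cosα_i)·tanφ'] / Σ W_i sinα_i, with Δl_i = b_i / cosα_i.
Slice 1: Δl = 1.7/cos(-4.9°) = 1.706 m; N'_1 = 48·cos(-4.9°) = 47.8; c'Δl = 4.09; W sinα = -4.1
Slice 2: Δl = 2.9/cos7.8° = 2.927 m; N'_2 = 282·cos7.8° = 279.4; c'Δl = 7.02; W sinα = 38.3
Slice 3: Δl = 2.0/cos21.8° = 2.154 m; N'_3 = 216·cos21.8° = 200.6; c'Δl = 5.17; W sinα = 80.2
Slice 4: Δl = 1.8/cos33.7° = 2.164 m; N'_4 = 159·cos33.7° = 132.3; c'Δl = 5.19; W sinα = 88.2
Slice 5: Δl = 2.9/cos51.4° = 4.648 m; N'_5 = 136·cos51.4° = 84.8; c'Δl = 11.16; W sinα = 106.3
Σc'Δl = 32.6 kN/m; ΣN' = 744.9 kN/m; ΣW sinα = 308.9 kN/m
Resisting = 32.6 + 744.9·tan26.2° = 32.6 + 366.5 = 399.2 kN/m
FS = 399.2 / 308.9 = 1.292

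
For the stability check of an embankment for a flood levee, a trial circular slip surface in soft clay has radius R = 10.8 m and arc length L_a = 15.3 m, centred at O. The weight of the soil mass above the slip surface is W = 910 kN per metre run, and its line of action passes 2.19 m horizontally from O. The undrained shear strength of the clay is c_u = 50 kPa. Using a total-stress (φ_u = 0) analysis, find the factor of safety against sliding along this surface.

FS = 4.15

Taking moments about the centre O, the resisting moment is provided by the undrained shear strength acting along the arc:
M_R = c_u·L_a·R = 50·15.30·10.8 = 8262.0 kN·m/m
M_D = W·d = 910·2.19 = 1992.9 kN·m/m
FS = M_R / M_D = 8262.0 / 1992.9 = 4.146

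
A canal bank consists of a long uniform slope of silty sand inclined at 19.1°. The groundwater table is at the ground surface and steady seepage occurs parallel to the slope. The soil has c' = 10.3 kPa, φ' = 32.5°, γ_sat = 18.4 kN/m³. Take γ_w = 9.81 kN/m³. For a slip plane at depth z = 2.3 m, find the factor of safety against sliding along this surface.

FS = 1.65

With seepage parallel to the slope and the water table at the surface, the effective normal stress on the slip plane uses the buoyant unit weight γ' = γ_sat − γ_w while the driving shear stress uses γ_sat:
FS = [c' + γ' z cos²β tanφ'] / [γ_sat z sinβ cosβ]
γ' = 18.4 − 9.81 = 8.59 kN/m³
Numerator = 10.3 + 8.59·2.3·cos²19.1°·tan32.5° = 10.3 + 8.59·2.3·0.8929·0.6371 = 21.539 kPa
Denominator = 18.4·2.3·sin19.1°·cos19.1° = 18.4·2.3·0.3272·0.9449 = 13.086 kPa
FS = 21.539 / 13.086 = 1.646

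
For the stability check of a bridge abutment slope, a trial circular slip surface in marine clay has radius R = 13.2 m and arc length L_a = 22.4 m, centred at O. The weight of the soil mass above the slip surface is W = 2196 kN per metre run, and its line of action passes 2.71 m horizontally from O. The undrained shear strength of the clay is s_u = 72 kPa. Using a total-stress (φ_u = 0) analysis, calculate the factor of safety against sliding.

Taking moments about the centre O, the resisting moment is provided by the undrained shear strength acting along the arc:
M_R = s_u·L_a·R = 72·22.40·13.2 = 21289.0 kN·m/m
M_D = W·d = 2196·2.71 = 5951.2 kN·m/m
FS = M_R / M_D = 21289.0 / 5951.2 = 3.577

FS = 3.58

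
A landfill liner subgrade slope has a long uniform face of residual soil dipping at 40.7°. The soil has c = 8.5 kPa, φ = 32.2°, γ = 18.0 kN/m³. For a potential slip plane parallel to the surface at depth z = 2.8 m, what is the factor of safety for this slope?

FS = 1.07

For an infinite slope with a slip plane parallel to the surface (no pore pressure): FS = [c + γz cos²β tanφ] / [γz sinβ cosβ].
γz = 18.0·2.8 = 50.40 kN/m²
Numerator = 8.5 + 50.40·cos²40.7°·tan32.2° = 8.5 + 50.40·0.5748·0.6297 = 26.742 kPa
Denominator = 50.40·sin40.7°·cos40.7° = 50.40·0.6521·0.7581 = 24.917 kPa
FS = 26.742 / 24.917 = 1.073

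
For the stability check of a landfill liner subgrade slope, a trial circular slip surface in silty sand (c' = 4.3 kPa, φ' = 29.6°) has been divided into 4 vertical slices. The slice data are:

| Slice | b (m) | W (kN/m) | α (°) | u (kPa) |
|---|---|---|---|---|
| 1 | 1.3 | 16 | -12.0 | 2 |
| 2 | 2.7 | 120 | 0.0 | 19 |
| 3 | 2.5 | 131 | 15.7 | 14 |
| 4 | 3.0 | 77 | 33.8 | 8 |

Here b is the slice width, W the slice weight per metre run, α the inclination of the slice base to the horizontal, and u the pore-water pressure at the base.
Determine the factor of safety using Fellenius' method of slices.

FS = 2.15

Ordinary method of slices: FS = Σ[c'·Δl_i + (W_i cosα_i − u_i·Δl_i)·tanφ'] / Σ W_i sinα_i, with Δl_i = b_i / cosα_i.
Slice 1: Δl = 1.3/cos(-12.0°) = 1.329 m; N'_1 = 16·cos(-12.0°) − 2·1.329 = 13.0; c'Δl = 5.71; W sinα = -3.3
Slice 2: Δl = 2.7/cos0.0° = 2.700 m; N'_2 = 120·cos0.0° − 19·2.700 = 68.7; c'Δl = 11.61; W sinα = 0.0
Slice 3: Δl = 2.5/cos15.7° = 2.597 m; N'_3 = 131·cos15.7° − 14·2.597 = 89.8; c'Δl = 11.17; W sinα = 35.4
Slice 4: Δl = 3.0/cos33.8° = 3.610 m; N'_4 = 77·cos33.8° − 8·3.610 = 35.1; c'Δl = 15.52; W sinα = 42.8
Σc'Δl = 44.0 kN/m; ΣN' = 206.6 kN/m; ΣW sinα = 75.0 kN/m
Resisting = 44.0 + 206.6·tan29.6° = 44.0 + 117.3 = 161.4 kN/m
FS = 161.4 / 75.0 = 2.153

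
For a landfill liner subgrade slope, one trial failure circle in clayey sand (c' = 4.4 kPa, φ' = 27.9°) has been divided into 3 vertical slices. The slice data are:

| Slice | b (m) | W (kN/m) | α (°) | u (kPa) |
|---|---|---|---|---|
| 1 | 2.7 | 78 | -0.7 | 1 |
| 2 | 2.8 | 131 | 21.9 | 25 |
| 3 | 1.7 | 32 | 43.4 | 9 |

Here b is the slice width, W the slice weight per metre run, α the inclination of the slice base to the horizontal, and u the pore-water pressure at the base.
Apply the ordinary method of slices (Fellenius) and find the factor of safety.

FS = 1.44

Ordinary method of slices: FS = Σ[c'·Δl_i + (W_i cosα_i − u_i·Δl_i)·tanφ'] / Σ W_i sinα_i, with Δl_i = b_i / cosα_i.
Slice 1: Δl = 2.7/cos(-0.7°) = 2.700 m; N'_1 = 78·cos(-0.7°) − 1·2.700 = 75.3; c'Δl = 11.88; W sinα = -1.0
Slice 2: Δl = 2.8/cos21.9° = 3.018 m; N'_2 = 131·cos21.9° − 25·3.018 = 46.1; c'Δl = 13.28; W sinα = 48.9
Slice 3: Δl = 1.7/cos43.4° = 2.340 m; N'_3 = 32·cos43.4° − 9·2.340 = 2.2; c'Δl = 10.29; W sinα = 22.0
Σc'Δl = 35.5 kN/m; ΣN' = 123.6 kN/m; ΣW sinα = 69.9 kN/m
Resisting = 35.5 + 123.6·tan27.9° = 35.5 + 65.4 = 100.9 kN/m
FS = 100.9 / 69.9 = 1.443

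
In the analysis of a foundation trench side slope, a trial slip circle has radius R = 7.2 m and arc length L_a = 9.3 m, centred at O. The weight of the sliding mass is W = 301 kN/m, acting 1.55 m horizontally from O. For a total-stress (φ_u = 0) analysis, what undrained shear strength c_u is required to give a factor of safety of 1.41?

c_u = 9.8 kPa

FS = c_u·L_a·R / (W·d), so c_u = FS·W·d / (L_a·R).
c_u = 1.41·301·1.55 / (9.30·7.2) = 657.8 / 66.96 = 9.82 kPa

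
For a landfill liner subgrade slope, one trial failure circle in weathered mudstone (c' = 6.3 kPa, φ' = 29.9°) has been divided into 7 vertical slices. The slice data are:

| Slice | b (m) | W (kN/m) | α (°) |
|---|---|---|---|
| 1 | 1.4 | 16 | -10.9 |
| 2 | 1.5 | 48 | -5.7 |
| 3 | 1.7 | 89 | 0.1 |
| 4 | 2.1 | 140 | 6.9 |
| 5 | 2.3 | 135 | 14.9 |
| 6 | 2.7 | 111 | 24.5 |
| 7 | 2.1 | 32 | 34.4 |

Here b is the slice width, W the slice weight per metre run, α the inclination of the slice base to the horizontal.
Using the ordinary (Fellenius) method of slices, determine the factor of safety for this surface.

Ordinary method of slices: FS = Σ[c'·Δl_i + (W_i cosα_i)·tanφ'] / Σ W_i sinα_i, with Δl_i = b_i / cosα_i.
Slice 1: Δl = 1.4/cos(-10.9°) = 1.426 m; N'_1 = 16·cos(-10.9°) = 15.7; c'Δl = 8.98; W sinα = -3.0
Slice 2: Δl = 1.5/cos(-5.7°) = 1.507 m; N'_2 = 48·cos(-5.7°) = 47.8; c'Δl = 9.50; W sinα = -4.8
Slice 3: Δl = 1.7/cos0.1° = 1.700 m; N'_3 = 89·cos0.1° = 89.0; c'Δl = 10.71; W sinα = 0.2
Slice 4: Δl = 2.1/cos6.9° = 2.115 m; N'_4 = 140·cos6.9° = 139.0; c'Δl = 13.33; W sinα = 16.8
Slice 5: Δl = 2.3/cos14.9° = 2.380 m; N'_5 = 135·cos14.9° = 130.5; c'Δl = 14.99; W sinα = 34.7
Slice 6: Δl = 2.7/cos24.5° = 2.967 m; N'_6 = 111·cos24.5° = 101.0; c'Δl = 18.69; W sinα = 46.0
Slice 7: Δl = 2.1/cos34.4° = 2.545 m; N'_7 = 32·cos34.4° = 26.4; c'Δl = 16.03; W sinα = 18.1
Σc'Δl = 92.2 kN/m; ΣN' = 549.3 kN/m; ΣW sinα = 108.0 kN/m
Resisting = 92.2 + 549.3·tan29.9° = 92.2 + 315.9 = 408.1 kN/m
FS = 408.1 / 108.0 = 3.779

FS = 3.78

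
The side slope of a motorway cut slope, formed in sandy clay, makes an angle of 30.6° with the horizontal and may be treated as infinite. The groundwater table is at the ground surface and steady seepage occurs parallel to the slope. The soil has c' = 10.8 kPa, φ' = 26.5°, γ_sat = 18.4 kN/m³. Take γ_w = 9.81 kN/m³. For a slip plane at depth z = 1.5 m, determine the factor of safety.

With seepage parallel to the slope and the water table at the surface, the effective normal stress on the slip plane uses the buoyant unit weight γ' = γ_sat − γ_w while the driving shear stress uses γ_sat:
FS = [c' + γ' z cos²β tanφ'] / [γ_sat z sinβ cosβ]
γ' = 18.4 − 9.81 = 8.59 kN/m³
Numerator = 10.8 + 8.59·1.5·cos²30.6°·tan26.5° = 10.8 + 8.59·1.5·0.7409·0.4986 = 15.560 kPa
Denominator = 18.4·1.5·sin30.6°·cos30.6° = 18.4·1.5·0.5090·0.8607 = 12.093 kPa
FS = 15.560 / 12.093 = 1.287

FS = 1.29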